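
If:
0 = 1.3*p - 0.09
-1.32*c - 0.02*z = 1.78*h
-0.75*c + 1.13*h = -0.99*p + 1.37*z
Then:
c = 0.0431608510360368 - 0.87072808320951*z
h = 0.634472511144131*z - 0.032006923240207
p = 0.07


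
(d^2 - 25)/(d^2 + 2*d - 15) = (d - 5)/(d - 3)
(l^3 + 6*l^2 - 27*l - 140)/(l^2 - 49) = (l^2 - l - 20)/(l - 7)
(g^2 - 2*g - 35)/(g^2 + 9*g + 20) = (g - 7)/(g + 4)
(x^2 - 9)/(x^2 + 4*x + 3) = (x - 3)/(x + 1)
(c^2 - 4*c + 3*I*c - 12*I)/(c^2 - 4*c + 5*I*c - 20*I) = (c + 3*I)/(c + 5*I)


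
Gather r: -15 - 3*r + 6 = -3*r - 9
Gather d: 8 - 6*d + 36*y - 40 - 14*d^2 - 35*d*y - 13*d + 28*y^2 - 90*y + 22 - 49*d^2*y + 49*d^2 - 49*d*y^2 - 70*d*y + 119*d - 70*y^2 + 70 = d^2*(35 - 49*y) + d*(-49*y^2 - 105*y + 100) - 42*y^2 - 54*y + 60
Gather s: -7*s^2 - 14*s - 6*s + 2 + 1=-7*s^2 - 20*s + 3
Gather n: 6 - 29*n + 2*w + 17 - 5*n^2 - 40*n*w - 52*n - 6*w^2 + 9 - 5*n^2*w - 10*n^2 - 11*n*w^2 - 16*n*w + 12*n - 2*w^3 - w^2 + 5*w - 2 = n^2*(-5*w - 15) + n*(-11*w^2 - 56*w - 69) - 2*w^3 - 7*w^2 + 7*w + 30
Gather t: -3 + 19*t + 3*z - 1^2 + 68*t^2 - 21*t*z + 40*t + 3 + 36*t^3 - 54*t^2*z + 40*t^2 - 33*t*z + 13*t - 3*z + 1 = 36*t^3 + t^2*(108 - 54*z) + t*(72 - 54*z)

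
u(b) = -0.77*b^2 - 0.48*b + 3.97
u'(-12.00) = 18.00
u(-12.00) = -101.15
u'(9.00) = -14.34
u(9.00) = -62.72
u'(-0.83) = 0.80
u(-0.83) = 3.84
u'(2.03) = -3.61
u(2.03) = -0.18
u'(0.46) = -1.19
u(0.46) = 3.59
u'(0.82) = -1.74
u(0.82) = 3.06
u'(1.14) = -2.24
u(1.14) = 2.42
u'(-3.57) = 5.02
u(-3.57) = -4.13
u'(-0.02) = -0.45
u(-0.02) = 3.98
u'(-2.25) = 2.98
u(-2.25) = 1.15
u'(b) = -1.54*b - 0.48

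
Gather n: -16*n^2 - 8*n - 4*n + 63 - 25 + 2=-16*n^2 - 12*n + 40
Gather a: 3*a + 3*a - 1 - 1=6*a - 2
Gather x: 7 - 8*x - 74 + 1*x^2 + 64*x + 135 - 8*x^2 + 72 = -7*x^2 + 56*x + 140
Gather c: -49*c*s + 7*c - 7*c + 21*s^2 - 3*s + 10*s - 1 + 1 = -49*c*s + 21*s^2 + 7*s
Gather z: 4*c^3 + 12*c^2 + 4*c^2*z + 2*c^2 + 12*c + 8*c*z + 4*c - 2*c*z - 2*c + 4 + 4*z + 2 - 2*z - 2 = 4*c^3 + 14*c^2 + 14*c + z*(4*c^2 + 6*c + 2) + 4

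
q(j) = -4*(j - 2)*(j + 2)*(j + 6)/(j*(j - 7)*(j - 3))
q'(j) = -4*(j - 2)*(j + 2)/(j*(j - 7)*(j - 3)) - 4*(j - 2)*(j + 6)/(j*(j - 7)*(j - 3)) - 4*(j + 2)*(j + 6)/(j*(j - 7)*(j - 3)) + 4*(j - 2)*(j + 2)*(j + 6)/(j*(j - 7)*(j - 3)^2) + 4*(j - 2)*(j + 2)*(j + 6)/(j*(j - 7)^2*(j - 3)) + 4*(j - 2)*(j + 2)*(j + 6)/(j^2*(j - 7)*(j - 3)) = 8*(8*j^4 - 25*j^3 - 79*j^2 + 240*j - 252)/(j^2*(j^4 - 20*j^3 + 142*j^2 - 420*j + 441))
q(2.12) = -1.76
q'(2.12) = -16.88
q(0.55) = 11.15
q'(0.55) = -15.60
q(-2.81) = 0.31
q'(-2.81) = -0.15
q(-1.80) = -0.17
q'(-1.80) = -0.98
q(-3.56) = 0.34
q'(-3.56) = 0.04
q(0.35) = 15.97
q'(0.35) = -37.56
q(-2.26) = 0.15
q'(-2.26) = -0.46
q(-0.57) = -5.18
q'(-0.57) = -13.79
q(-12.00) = -0.98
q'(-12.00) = 0.13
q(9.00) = -42.78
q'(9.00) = 20.42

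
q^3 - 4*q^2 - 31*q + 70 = (q - 7)*(q - 2)*(q + 5)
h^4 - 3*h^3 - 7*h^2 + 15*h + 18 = (h - 3)^2*(h + 1)*(h + 2)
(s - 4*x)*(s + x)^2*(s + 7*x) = s^4 + 5*s^3*x - 21*s^2*x^2 - 53*s*x^3 - 28*x^4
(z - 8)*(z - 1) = z^2 - 9*z + 8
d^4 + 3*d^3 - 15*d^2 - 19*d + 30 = (d - 3)*(d - 1)*(d + 2)*(d + 5)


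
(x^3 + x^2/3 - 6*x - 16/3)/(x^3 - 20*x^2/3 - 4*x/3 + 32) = (x + 1)/(x - 6)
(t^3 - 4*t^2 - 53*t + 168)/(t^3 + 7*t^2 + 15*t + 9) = (t^3 - 4*t^2 - 53*t + 168)/(t^3 + 7*t^2 + 15*t + 9)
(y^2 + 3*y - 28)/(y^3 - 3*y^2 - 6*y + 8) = (y + 7)/(y^2 + y - 2)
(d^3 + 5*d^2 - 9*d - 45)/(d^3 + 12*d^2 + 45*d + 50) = (d^2 - 9)/(d^2 + 7*d + 10)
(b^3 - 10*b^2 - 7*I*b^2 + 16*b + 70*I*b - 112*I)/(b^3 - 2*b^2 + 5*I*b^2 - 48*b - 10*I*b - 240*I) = (b^2 - b*(2 + 7*I) + 14*I)/(b^2 + b*(6 + 5*I) + 30*I)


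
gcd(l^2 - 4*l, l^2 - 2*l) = l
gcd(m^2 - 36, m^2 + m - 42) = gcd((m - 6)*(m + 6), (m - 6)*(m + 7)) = m - 6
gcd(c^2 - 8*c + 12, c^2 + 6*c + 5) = 1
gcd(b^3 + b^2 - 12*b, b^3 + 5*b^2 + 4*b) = b^2 + 4*b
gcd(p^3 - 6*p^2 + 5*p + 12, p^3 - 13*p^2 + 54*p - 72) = p^2 - 7*p + 12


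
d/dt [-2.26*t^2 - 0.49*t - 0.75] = -4.52*t - 0.49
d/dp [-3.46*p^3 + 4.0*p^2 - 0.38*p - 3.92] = -10.38*p^2 + 8.0*p - 0.38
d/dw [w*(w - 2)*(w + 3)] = 3*w^2 + 2*w - 6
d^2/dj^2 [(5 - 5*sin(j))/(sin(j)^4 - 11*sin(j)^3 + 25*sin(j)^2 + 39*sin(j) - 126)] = 5*(9*sin(j)^7 - 83*sin(j)^6 + 196*sin(j)^5 - 446*sin(j)^4 + 2531*sin(j)^3 + 335*sin(j)^2 - 1192*sin(j) - 54)/((sin(j) - 7)^3*(sin(j) - 3)^4*(sin(j) + 2)^3)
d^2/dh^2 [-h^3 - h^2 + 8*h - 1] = -6*h - 2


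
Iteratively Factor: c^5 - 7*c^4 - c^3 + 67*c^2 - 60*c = (c - 1)*(c^4 - 6*c^3 - 7*c^2 + 60*c) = (c - 1)*(c + 3)*(c^3 - 9*c^2 + 20*c) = c*(c - 1)*(c + 3)*(c^2 - 9*c + 20) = c*(c - 4)*(c - 1)*(c + 3)*(c - 5)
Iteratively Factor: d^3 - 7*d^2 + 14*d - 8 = (d - 2)*(d^2 - 5*d + 4) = (d - 4)*(d - 2)*(d - 1)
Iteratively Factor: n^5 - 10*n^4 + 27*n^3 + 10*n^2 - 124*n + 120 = (n - 2)*(n^4 - 8*n^3 + 11*n^2 + 32*n - 60) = (n - 2)*(n + 2)*(n^3 - 10*n^2 + 31*n - 30) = (n - 2)^2*(n + 2)*(n^2 - 8*n + 15) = (n - 3)*(n - 2)^2*(n + 2)*(n - 5)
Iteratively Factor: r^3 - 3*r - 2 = (r - 2)*(r^2 + 2*r + 1) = (r - 2)*(r + 1)*(r + 1)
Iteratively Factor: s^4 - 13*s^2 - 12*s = (s + 3)*(s^3 - 3*s^2 - 4*s) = (s - 4)*(s + 3)*(s^2 + s) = (s - 4)*(s + 1)*(s + 3)*(s)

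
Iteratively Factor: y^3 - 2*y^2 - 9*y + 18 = (y - 2)*(y^2 - 9) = (y - 3)*(y - 2)*(y + 3)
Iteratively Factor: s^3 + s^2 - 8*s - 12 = (s + 2)*(s^2 - s - 6) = (s - 3)*(s + 2)*(s + 2)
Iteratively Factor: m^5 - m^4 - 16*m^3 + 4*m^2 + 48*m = (m + 2)*(m^4 - 3*m^3 - 10*m^2 + 24*m) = (m + 2)*(m + 3)*(m^3 - 6*m^2 + 8*m) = (m - 2)*(m + 2)*(m + 3)*(m^2 - 4*m) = (m - 4)*(m - 2)*(m + 2)*(m + 3)*(m)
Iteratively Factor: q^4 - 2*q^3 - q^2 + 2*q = (q + 1)*(q^3 - 3*q^2 + 2*q) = (q - 1)*(q + 1)*(q^2 - 2*q) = q*(q - 1)*(q + 1)*(q - 2)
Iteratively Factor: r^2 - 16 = (r + 4)*(r - 4)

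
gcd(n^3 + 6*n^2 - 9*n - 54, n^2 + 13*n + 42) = n + 6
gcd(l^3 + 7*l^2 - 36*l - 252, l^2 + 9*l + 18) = l + 6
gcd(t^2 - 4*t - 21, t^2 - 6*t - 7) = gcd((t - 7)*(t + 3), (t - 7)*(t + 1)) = t - 7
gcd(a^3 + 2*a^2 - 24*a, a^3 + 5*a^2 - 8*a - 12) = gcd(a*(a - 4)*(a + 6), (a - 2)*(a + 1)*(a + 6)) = a + 6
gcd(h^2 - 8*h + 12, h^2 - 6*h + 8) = h - 2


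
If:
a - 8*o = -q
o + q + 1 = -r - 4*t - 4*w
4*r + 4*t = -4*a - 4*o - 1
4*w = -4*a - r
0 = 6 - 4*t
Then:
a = 35/88 - 18*w/11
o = -10*w/11 - 49/88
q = -62*w/11 - 427/88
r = 28*w/11 - 35/22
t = 3/2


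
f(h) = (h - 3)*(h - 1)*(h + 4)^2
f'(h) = (h - 3)*(h - 1)*(2*h + 8) + (h - 3)*(h + 4)^2 + (h - 1)*(h + 4)^2 = 4*h^3 + 12*h^2 - 26*h - 40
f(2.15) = -36.97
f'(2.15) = -0.68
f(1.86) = -33.67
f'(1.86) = -21.11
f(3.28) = 33.83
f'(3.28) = 144.97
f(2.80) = -16.65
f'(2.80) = 69.09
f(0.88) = 6.06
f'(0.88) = -50.86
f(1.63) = -27.36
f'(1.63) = -33.17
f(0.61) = 19.81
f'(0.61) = -50.49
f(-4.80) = 28.95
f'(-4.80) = -81.09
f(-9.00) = 3000.00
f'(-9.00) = -1750.00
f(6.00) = 1500.00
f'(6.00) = 1100.00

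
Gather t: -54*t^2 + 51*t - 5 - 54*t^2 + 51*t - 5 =-108*t^2 + 102*t - 10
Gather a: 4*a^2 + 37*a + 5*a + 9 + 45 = 4*a^2 + 42*a + 54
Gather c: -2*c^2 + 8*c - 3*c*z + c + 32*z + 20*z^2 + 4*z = -2*c^2 + c*(9 - 3*z) + 20*z^2 + 36*z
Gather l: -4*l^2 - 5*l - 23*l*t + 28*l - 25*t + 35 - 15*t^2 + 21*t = -4*l^2 + l*(23 - 23*t) - 15*t^2 - 4*t + 35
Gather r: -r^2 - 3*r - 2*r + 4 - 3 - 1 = -r^2 - 5*r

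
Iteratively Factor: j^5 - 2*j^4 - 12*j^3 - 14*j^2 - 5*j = (j - 5)*(j^4 + 3*j^3 + 3*j^2 + j) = j*(j - 5)*(j^3 + 3*j^2 + 3*j + 1) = j*(j - 5)*(j + 1)*(j^2 + 2*j + 1) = j*(j - 5)*(j + 1)^2*(j + 1)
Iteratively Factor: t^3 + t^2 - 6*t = (t)*(t^2 + t - 6) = t*(t - 2)*(t + 3)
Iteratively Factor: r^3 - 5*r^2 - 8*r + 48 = (r - 4)*(r^2 - r - 12) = (r - 4)^2*(r + 3)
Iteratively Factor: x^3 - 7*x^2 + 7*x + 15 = (x - 3)*(x^2 - 4*x - 5) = (x - 3)*(x + 1)*(x - 5)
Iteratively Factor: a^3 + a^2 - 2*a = (a - 1)*(a^2 + 2*a) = a*(a - 1)*(a + 2)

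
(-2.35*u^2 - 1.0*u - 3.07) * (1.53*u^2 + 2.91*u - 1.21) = -3.5955*u^4 - 8.3685*u^3 - 4.7636*u^2 - 7.7237*u + 3.7147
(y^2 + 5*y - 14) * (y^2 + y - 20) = y^4 + 6*y^3 - 29*y^2 - 114*y + 280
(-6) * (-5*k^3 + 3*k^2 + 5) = 30*k^3 - 18*k^2 - 30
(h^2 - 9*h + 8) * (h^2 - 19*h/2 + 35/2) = h^4 - 37*h^3/2 + 111*h^2 - 467*h/2 + 140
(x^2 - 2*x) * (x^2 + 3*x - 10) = x^4 + x^3 - 16*x^2 + 20*x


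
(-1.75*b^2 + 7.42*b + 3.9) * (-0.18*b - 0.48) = 0.315*b^3 - 0.4956*b^2 - 4.2636*b - 1.872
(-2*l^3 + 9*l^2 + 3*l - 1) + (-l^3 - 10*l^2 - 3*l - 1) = -3*l^3 - l^2 - 2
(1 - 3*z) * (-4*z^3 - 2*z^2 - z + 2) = 12*z^4 + 2*z^3 + z^2 - 7*z + 2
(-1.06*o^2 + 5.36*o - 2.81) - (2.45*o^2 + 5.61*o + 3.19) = -3.51*o^2 - 0.25*o - 6.0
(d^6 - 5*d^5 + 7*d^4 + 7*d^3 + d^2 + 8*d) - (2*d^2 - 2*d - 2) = d^6 - 5*d^5 + 7*d^4 + 7*d^3 - d^2 + 10*d + 2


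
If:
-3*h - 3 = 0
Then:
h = -1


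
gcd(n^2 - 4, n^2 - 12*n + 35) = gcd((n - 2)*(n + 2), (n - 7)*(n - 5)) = 1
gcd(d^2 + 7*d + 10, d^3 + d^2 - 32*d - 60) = d^2 + 7*d + 10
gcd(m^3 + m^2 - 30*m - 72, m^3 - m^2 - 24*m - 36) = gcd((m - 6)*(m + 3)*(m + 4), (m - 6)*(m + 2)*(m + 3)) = m^2 - 3*m - 18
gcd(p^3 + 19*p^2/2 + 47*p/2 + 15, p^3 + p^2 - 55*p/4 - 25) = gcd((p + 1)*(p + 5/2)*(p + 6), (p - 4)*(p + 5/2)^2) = p + 5/2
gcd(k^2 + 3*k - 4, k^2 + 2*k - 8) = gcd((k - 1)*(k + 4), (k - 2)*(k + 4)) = k + 4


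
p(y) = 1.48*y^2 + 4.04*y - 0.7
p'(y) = 2.96*y + 4.04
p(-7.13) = 45.73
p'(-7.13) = -17.06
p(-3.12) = 1.10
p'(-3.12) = -5.20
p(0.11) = -0.24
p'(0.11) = 4.37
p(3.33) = 29.16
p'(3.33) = 13.90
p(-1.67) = -3.32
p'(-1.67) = -0.90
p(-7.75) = 56.88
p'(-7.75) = -18.90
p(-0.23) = -1.55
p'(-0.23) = 3.36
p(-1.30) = -3.45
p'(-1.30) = 0.19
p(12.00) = 260.90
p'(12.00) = 39.56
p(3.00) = 24.74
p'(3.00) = 12.92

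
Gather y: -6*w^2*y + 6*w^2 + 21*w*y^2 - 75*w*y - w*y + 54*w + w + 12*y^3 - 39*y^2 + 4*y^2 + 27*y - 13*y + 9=6*w^2 + 55*w + 12*y^3 + y^2*(21*w - 35) + y*(-6*w^2 - 76*w + 14) + 9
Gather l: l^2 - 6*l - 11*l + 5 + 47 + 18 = l^2 - 17*l + 70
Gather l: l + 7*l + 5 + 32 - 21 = 8*l + 16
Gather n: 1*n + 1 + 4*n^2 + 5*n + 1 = 4*n^2 + 6*n + 2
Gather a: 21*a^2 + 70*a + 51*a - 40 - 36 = 21*a^2 + 121*a - 76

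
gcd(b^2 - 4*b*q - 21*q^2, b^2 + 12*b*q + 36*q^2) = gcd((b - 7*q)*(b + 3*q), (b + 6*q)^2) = 1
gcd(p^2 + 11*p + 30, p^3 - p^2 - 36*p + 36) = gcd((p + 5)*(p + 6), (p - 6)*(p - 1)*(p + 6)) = p + 6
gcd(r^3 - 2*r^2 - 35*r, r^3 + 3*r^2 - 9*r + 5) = r + 5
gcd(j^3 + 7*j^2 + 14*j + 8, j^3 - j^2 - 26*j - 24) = j^2 + 5*j + 4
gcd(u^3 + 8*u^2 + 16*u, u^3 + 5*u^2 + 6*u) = u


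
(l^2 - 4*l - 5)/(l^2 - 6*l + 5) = (l + 1)/(l - 1)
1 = 1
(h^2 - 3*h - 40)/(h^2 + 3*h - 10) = (h - 8)/(h - 2)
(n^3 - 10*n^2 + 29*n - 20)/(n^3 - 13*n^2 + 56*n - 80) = (n - 1)/(n - 4)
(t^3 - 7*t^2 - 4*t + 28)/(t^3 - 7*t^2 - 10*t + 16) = (t^2 - 9*t + 14)/(t^2 - 9*t + 8)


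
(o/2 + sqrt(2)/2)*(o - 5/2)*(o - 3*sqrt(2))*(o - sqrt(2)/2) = o^4/2 - 5*sqrt(2)*o^3/4 - 5*o^3/4 - 2*o^2 + 25*sqrt(2)*o^2/8 + 3*sqrt(2)*o/2 + 5*o - 15*sqrt(2)/4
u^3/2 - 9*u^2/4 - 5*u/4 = u*(u/2 + 1/4)*(u - 5)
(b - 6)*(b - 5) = b^2 - 11*b + 30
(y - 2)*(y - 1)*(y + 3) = y^3 - 7*y + 6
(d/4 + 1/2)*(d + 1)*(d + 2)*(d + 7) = d^4/4 + 3*d^3 + 43*d^2/4 + 15*d + 7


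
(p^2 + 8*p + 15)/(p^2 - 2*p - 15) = (p + 5)/(p - 5)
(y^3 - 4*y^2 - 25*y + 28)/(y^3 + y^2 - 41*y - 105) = (y^2 + 3*y - 4)/(y^2 + 8*y + 15)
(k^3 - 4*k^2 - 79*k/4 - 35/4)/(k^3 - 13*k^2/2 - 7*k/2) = (k + 5/2)/k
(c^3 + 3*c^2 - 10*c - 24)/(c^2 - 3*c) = c + 6 + 8/c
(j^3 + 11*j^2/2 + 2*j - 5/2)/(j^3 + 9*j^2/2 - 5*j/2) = (j + 1)/j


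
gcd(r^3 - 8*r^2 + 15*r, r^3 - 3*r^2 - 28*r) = r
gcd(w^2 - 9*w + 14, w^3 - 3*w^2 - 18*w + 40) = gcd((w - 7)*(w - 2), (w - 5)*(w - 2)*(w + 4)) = w - 2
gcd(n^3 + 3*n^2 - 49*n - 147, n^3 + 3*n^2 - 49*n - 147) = n^3 + 3*n^2 - 49*n - 147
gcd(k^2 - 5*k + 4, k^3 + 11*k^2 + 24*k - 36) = k - 1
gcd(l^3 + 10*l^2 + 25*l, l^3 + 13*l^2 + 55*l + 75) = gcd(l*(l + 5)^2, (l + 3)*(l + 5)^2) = l^2 + 10*l + 25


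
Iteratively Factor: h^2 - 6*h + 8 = (h - 2)*(h - 4)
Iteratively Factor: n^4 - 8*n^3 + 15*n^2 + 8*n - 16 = (n - 4)*(n^3 - 4*n^2 - n + 4) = (n - 4)*(n - 1)*(n^2 - 3*n - 4) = (n - 4)*(n - 1)*(n + 1)*(n - 4)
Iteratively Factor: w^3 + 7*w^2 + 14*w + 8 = (w + 1)*(w^2 + 6*w + 8) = (w + 1)*(w + 4)*(w + 2)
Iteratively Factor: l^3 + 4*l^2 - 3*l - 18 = (l + 3)*(l^2 + l - 6) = (l + 3)^2*(l - 2)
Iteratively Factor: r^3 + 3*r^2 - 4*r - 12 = (r + 2)*(r^2 + r - 6) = (r - 2)*(r + 2)*(r + 3)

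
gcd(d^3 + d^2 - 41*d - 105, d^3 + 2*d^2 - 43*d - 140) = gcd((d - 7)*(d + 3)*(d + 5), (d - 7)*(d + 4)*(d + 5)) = d^2 - 2*d - 35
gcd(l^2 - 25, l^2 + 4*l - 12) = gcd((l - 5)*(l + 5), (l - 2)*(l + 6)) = 1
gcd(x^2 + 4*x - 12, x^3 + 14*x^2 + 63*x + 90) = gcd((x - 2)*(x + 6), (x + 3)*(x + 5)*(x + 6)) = x + 6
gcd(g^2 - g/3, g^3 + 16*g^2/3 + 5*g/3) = g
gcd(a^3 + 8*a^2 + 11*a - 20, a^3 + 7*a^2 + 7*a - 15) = a^2 + 4*a - 5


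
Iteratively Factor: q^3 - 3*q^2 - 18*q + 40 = (q + 4)*(q^2 - 7*q + 10) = (q - 2)*(q + 4)*(q - 5)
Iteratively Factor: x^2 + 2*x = (x)*(x + 2)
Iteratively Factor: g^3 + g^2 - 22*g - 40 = (g + 2)*(g^2 - g - 20) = (g + 2)*(g + 4)*(g - 5)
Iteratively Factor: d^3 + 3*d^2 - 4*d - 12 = (d - 2)*(d^2 + 5*d + 6) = (d - 2)*(d + 2)*(d + 3)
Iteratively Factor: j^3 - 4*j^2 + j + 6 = (j - 3)*(j^2 - j - 2) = (j - 3)*(j + 1)*(j - 2)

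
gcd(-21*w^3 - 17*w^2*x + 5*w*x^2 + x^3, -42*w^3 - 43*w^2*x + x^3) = w + x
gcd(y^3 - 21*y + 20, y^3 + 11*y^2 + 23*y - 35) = y^2 + 4*y - 5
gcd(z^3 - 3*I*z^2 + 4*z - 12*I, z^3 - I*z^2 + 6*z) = z^2 - I*z + 6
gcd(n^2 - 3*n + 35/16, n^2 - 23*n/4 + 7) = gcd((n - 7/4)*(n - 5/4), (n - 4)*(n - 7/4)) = n - 7/4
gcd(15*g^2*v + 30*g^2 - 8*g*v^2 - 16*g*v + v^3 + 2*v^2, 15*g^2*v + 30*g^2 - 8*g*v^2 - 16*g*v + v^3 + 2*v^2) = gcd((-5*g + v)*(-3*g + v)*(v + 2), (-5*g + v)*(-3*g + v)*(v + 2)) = 15*g^2*v + 30*g^2 - 8*g*v^2 - 16*g*v + v^3 + 2*v^2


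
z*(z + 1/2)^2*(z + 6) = z^4 + 7*z^3 + 25*z^2/4 + 3*z/2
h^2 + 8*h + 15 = (h + 3)*(h + 5)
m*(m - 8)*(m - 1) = m^3 - 9*m^2 + 8*m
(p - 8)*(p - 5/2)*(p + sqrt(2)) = p^3 - 21*p^2/2 + sqrt(2)*p^2 - 21*sqrt(2)*p/2 + 20*p + 20*sqrt(2)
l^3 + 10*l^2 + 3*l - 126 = (l - 3)*(l + 6)*(l + 7)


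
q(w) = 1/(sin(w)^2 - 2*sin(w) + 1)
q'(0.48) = 11.38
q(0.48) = 3.45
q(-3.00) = 0.77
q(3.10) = 1.09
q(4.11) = 0.30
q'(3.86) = -0.33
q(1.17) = 159.22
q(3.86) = 0.36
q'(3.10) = -2.27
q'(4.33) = -0.10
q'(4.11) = -0.19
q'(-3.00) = -1.33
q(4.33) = 0.27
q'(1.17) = 1567.75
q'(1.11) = 783.77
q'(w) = (-2*sin(w)*cos(w) + 2*cos(w))/(sin(w)^2 - 2*sin(w) + 1)^2 = -2*cos(w)/(sin(w) - 1)^3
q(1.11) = 91.92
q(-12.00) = 4.66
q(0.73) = 9.01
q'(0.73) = 40.31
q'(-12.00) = 16.96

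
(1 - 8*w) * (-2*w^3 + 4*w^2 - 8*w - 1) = 16*w^4 - 34*w^3 + 68*w^2 - 1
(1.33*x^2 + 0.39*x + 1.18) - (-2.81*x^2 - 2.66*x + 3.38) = 4.14*x^2 + 3.05*x - 2.2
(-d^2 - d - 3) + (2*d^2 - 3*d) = d^2 - 4*d - 3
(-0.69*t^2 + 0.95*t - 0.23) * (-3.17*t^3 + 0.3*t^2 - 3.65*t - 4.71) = 2.1873*t^5 - 3.2185*t^4 + 3.5326*t^3 - 0.2866*t^2 - 3.635*t + 1.0833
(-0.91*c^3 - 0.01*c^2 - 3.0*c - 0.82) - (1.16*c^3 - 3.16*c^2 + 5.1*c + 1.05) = -2.07*c^3 + 3.15*c^2 - 8.1*c - 1.87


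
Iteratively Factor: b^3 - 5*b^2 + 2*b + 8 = (b - 2)*(b^2 - 3*b - 4) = (b - 2)*(b + 1)*(b - 4)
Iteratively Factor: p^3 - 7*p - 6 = (p + 1)*(p^2 - p - 6) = (p - 3)*(p + 1)*(p + 2)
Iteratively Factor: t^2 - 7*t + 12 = (t - 3)*(t - 4)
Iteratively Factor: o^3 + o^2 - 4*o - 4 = (o + 2)*(o^2 - o - 2) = (o - 2)*(o + 2)*(o + 1)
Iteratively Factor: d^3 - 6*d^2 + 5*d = (d - 1)*(d^2 - 5*d) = d*(d - 1)*(d - 5)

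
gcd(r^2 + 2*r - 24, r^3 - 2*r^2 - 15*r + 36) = 1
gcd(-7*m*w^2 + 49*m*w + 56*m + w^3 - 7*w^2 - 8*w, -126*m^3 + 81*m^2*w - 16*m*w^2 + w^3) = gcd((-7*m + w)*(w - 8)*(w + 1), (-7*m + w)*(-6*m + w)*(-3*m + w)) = -7*m + w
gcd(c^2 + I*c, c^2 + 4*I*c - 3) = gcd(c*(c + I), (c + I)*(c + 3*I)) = c + I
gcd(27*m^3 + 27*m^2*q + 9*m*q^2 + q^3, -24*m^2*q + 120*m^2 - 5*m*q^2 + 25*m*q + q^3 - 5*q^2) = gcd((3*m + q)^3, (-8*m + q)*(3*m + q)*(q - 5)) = 3*m + q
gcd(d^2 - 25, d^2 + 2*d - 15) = d + 5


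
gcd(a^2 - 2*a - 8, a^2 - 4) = a + 2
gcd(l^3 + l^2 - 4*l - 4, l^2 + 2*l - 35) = 1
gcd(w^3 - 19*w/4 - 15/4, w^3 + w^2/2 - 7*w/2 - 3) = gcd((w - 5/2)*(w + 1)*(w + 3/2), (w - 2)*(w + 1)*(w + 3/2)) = w^2 + 5*w/2 + 3/2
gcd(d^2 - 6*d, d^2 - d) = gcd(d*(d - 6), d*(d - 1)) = d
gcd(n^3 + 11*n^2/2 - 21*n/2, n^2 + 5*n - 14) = n + 7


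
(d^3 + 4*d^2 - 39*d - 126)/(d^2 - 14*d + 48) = (d^2 + 10*d + 21)/(d - 8)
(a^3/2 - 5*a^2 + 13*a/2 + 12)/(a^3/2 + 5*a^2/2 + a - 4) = (a^3 - 10*a^2 + 13*a + 24)/(a^3 + 5*a^2 + 2*a - 8)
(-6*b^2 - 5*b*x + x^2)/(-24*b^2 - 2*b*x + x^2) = (b + x)/(4*b + x)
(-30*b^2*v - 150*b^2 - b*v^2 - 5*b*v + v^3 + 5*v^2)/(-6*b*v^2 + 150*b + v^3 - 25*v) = (5*b + v)/(v - 5)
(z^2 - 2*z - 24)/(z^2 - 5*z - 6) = (z + 4)/(z + 1)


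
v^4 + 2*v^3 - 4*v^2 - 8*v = v*(v - 2)*(v + 2)^2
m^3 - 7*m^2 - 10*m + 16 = (m - 8)*(m - 1)*(m + 2)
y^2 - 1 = (y - 1)*(y + 1)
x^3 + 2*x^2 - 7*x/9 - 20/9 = (x - 1)*(x + 4/3)*(x + 5/3)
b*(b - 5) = b^2 - 5*b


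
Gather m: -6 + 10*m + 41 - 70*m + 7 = 42 - 60*m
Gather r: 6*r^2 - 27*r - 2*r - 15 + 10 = 6*r^2 - 29*r - 5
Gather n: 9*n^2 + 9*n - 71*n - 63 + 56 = 9*n^2 - 62*n - 7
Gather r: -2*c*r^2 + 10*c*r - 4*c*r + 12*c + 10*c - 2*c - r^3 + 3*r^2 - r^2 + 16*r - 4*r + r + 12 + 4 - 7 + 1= 20*c - r^3 + r^2*(2 - 2*c) + r*(6*c + 13) + 10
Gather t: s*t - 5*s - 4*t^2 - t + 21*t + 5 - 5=-5*s - 4*t^2 + t*(s + 20)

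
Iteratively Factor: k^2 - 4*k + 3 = (k - 3)*(k - 1)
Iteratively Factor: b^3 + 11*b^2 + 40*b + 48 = (b + 3)*(b^2 + 8*b + 16) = (b + 3)*(b + 4)*(b + 4)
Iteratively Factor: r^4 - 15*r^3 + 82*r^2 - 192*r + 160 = (r - 2)*(r^3 - 13*r^2 + 56*r - 80) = (r - 5)*(r - 2)*(r^2 - 8*r + 16) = (r - 5)*(r - 4)*(r - 2)*(r - 4)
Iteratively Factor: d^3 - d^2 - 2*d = (d)*(d^2 - d - 2) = d*(d - 2)*(d + 1)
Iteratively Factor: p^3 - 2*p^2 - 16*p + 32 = (p - 2)*(p^2 - 16) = (p - 4)*(p - 2)*(p + 4)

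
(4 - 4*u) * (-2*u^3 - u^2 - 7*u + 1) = 8*u^4 - 4*u^3 + 24*u^2 - 32*u + 4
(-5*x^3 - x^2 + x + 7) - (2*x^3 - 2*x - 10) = -7*x^3 - x^2 + 3*x + 17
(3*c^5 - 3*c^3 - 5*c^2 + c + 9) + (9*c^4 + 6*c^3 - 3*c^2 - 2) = 3*c^5 + 9*c^4 + 3*c^3 - 8*c^2 + c + 7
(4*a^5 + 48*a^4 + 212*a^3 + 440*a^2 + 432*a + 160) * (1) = 4*a^5 + 48*a^4 + 212*a^3 + 440*a^2 + 432*a + 160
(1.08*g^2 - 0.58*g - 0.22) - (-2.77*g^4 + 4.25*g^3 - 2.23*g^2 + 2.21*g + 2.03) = 2.77*g^4 - 4.25*g^3 + 3.31*g^2 - 2.79*g - 2.25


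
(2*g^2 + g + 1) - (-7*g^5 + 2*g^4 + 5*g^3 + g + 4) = 7*g^5 - 2*g^4 - 5*g^3 + 2*g^2 - 3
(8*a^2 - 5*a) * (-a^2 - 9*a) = -8*a^4 - 67*a^3 + 45*a^2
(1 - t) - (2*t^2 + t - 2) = -2*t^2 - 2*t + 3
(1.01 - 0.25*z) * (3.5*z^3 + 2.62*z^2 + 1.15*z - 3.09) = -0.875*z^4 + 2.88*z^3 + 2.3587*z^2 + 1.934*z - 3.1209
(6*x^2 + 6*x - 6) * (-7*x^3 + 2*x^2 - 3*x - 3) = -42*x^5 - 30*x^4 + 36*x^3 - 48*x^2 + 18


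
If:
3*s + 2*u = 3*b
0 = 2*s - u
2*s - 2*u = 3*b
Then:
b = 0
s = 0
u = 0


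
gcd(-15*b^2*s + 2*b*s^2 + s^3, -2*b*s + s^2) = s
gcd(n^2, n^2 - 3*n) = n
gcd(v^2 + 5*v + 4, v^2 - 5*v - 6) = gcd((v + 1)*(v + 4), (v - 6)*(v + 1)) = v + 1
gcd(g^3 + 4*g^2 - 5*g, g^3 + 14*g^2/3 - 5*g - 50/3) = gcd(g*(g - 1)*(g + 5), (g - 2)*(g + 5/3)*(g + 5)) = g + 5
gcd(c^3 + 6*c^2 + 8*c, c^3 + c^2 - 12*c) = c^2 + 4*c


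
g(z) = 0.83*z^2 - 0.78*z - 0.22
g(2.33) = 2.47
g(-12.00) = 128.66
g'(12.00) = 19.14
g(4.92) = 16.03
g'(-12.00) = -20.70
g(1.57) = 0.60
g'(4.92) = 7.39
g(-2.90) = 9.02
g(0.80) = -0.31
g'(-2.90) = -5.59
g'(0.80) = 0.55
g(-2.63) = 7.57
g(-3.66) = 13.75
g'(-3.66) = -6.86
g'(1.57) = 1.83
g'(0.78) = 0.51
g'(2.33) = 3.09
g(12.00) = 109.94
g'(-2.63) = -5.15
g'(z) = 1.66*z - 0.78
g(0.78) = -0.32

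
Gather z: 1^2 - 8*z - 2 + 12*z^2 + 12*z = 12*z^2 + 4*z - 1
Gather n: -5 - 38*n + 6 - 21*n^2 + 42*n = -21*n^2 + 4*n + 1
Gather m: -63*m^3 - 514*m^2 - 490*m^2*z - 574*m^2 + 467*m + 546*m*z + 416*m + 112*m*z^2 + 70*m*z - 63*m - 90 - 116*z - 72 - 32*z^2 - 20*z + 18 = -63*m^3 + m^2*(-490*z - 1088) + m*(112*z^2 + 616*z + 820) - 32*z^2 - 136*z - 144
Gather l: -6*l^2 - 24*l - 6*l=-6*l^2 - 30*l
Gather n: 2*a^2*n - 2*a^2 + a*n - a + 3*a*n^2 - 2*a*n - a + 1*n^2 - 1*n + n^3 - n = -2*a^2 - 2*a + n^3 + n^2*(3*a + 1) + n*(2*a^2 - a - 2)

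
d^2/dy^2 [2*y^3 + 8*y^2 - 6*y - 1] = 12*y + 16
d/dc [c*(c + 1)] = 2*c + 1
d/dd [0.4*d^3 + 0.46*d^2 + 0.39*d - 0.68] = 1.2*d^2 + 0.92*d + 0.39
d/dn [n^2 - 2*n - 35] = 2*n - 2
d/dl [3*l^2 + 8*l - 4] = 6*l + 8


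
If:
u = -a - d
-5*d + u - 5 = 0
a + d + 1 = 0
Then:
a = -1/5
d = -4/5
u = 1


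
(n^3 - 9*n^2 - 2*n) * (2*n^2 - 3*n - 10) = 2*n^5 - 21*n^4 + 13*n^3 + 96*n^2 + 20*n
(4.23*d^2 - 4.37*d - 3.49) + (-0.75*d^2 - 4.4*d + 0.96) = 3.48*d^2 - 8.77*d - 2.53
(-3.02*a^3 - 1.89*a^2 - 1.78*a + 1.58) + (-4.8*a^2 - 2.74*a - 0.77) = -3.02*a^3 - 6.69*a^2 - 4.52*a + 0.81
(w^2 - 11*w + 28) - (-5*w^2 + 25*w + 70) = 6*w^2 - 36*w - 42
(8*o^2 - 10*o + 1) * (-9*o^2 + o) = -72*o^4 + 98*o^3 - 19*o^2 + o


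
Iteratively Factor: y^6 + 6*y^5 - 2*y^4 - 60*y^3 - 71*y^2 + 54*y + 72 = (y + 2)*(y^5 + 4*y^4 - 10*y^3 - 40*y^2 + 9*y + 36) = (y + 2)*(y + 3)*(y^4 + y^3 - 13*y^2 - y + 12) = (y + 1)*(y + 2)*(y + 3)*(y^3 - 13*y + 12) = (y - 3)*(y + 1)*(y + 2)*(y + 3)*(y^2 + 3*y - 4) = (y - 3)*(y - 1)*(y + 1)*(y + 2)*(y + 3)*(y + 4)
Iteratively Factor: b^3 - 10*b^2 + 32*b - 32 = (b - 4)*(b^2 - 6*b + 8) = (b - 4)^2*(b - 2)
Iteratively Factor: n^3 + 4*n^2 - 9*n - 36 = (n - 3)*(n^2 + 7*n + 12) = (n - 3)*(n + 4)*(n + 3)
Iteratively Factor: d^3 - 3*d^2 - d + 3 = (d + 1)*(d^2 - 4*d + 3) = (d - 3)*(d + 1)*(d - 1)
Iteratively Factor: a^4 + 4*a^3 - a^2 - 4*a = (a + 4)*(a^3 - a) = a*(a + 4)*(a^2 - 1) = a*(a - 1)*(a + 4)*(a + 1)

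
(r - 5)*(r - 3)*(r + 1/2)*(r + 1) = r^4 - 13*r^3/2 + 7*r^2/2 + 37*r/2 + 15/2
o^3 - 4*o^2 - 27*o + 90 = (o - 6)*(o - 3)*(o + 5)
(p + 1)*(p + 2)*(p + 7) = p^3 + 10*p^2 + 23*p + 14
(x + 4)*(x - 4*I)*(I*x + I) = I*x^3 + 4*x^2 + 5*I*x^2 + 20*x + 4*I*x + 16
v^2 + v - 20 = (v - 4)*(v + 5)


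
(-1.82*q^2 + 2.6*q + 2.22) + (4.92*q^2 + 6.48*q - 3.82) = 3.1*q^2 + 9.08*q - 1.6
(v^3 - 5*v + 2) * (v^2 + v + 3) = v^5 + v^4 - 2*v^3 - 3*v^2 - 13*v + 6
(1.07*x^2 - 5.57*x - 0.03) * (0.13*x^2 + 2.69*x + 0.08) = 0.1391*x^4 + 2.1542*x^3 - 14.9016*x^2 - 0.5263*x - 0.0024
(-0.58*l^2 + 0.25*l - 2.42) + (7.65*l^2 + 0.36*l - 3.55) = 7.07*l^2 + 0.61*l - 5.97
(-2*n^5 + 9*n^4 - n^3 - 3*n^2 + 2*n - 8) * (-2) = 4*n^5 - 18*n^4 + 2*n^3 + 6*n^2 - 4*n + 16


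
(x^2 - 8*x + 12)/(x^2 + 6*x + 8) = (x^2 - 8*x + 12)/(x^2 + 6*x + 8)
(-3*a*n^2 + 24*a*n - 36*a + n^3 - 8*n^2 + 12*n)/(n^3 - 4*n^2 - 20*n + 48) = (-3*a + n)/(n + 4)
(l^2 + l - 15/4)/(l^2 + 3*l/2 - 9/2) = (l + 5/2)/(l + 3)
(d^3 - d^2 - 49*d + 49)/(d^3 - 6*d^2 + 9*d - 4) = (d^2 - 49)/(d^2 - 5*d + 4)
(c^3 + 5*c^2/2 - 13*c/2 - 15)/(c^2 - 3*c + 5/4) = 2*(c^2 + 5*c + 6)/(2*c - 1)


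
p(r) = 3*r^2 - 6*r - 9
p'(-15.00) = -96.00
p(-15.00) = 756.00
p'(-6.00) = -42.00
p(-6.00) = 135.00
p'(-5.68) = -40.08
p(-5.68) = 121.87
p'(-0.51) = -9.06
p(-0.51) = -5.16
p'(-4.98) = -35.88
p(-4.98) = 95.28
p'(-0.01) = -6.06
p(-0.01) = -8.94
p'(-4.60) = -33.60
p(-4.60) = 82.08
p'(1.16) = 0.96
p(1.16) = -11.92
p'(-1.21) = -13.26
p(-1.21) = 2.65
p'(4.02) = 18.12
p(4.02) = 15.36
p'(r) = 6*r - 6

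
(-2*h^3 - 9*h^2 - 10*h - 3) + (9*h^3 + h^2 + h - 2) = 7*h^3 - 8*h^2 - 9*h - 5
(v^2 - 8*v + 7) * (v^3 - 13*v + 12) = v^5 - 8*v^4 - 6*v^3 + 116*v^2 - 187*v + 84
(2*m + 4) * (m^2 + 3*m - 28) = 2*m^3 + 10*m^2 - 44*m - 112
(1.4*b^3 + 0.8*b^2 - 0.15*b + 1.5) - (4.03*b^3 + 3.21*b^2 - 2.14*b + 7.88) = -2.63*b^3 - 2.41*b^2 + 1.99*b - 6.38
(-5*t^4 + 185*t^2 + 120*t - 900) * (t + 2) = -5*t^5 - 10*t^4 + 185*t^3 + 490*t^2 - 660*t - 1800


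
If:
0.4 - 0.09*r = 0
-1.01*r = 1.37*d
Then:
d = -3.28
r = 4.44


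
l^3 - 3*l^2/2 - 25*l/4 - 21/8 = (l - 7/2)*(l + 1/2)*(l + 3/2)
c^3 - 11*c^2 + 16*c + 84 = (c - 7)*(c - 6)*(c + 2)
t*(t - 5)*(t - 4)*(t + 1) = t^4 - 8*t^3 + 11*t^2 + 20*t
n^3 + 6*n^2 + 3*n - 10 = (n - 1)*(n + 2)*(n + 5)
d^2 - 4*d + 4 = (d - 2)^2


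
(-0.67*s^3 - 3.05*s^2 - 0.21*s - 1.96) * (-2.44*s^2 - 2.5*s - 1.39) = 1.6348*s^5 + 9.117*s^4 + 9.0687*s^3 + 9.5469*s^2 + 5.1919*s + 2.7244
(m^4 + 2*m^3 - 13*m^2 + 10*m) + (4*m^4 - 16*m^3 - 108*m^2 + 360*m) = 5*m^4 - 14*m^3 - 121*m^2 + 370*m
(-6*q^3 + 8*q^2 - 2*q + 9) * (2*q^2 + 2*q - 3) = -12*q^5 + 4*q^4 + 30*q^3 - 10*q^2 + 24*q - 27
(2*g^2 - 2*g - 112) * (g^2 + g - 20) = 2*g^4 - 154*g^2 - 72*g + 2240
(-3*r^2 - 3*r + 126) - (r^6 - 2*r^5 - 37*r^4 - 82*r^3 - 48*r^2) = -r^6 + 2*r^5 + 37*r^4 + 82*r^3 + 45*r^2 - 3*r + 126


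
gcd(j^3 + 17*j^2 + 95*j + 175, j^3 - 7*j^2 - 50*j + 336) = j + 7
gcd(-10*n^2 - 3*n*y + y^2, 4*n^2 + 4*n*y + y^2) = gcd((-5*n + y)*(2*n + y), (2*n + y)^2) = 2*n + y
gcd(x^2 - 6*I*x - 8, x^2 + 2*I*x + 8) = x - 2*I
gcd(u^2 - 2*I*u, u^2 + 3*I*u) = u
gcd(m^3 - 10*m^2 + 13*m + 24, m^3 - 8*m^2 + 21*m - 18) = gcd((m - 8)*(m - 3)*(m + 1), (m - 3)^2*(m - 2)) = m - 3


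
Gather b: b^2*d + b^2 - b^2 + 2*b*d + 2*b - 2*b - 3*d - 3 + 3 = b^2*d + 2*b*d - 3*d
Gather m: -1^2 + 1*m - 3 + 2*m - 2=3*m - 6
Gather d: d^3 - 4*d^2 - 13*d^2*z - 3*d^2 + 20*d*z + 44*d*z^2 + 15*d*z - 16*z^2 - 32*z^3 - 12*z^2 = d^3 + d^2*(-13*z - 7) + d*(44*z^2 + 35*z) - 32*z^3 - 28*z^2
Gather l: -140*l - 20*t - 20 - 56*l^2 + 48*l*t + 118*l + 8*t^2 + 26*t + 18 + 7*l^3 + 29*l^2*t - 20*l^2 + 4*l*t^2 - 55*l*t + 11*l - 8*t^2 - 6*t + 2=7*l^3 + l^2*(29*t - 76) + l*(4*t^2 - 7*t - 11)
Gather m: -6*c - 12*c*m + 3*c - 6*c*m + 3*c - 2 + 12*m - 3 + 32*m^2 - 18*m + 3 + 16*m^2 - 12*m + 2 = 48*m^2 + m*(-18*c - 18)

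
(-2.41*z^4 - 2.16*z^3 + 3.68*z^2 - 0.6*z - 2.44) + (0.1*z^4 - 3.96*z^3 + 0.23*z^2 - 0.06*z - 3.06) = -2.31*z^4 - 6.12*z^3 + 3.91*z^2 - 0.66*z - 5.5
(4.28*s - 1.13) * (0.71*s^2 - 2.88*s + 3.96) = 3.0388*s^3 - 13.1287*s^2 + 20.2032*s - 4.4748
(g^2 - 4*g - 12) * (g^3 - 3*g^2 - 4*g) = g^5 - 7*g^4 - 4*g^3 + 52*g^2 + 48*g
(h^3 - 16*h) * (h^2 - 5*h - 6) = h^5 - 5*h^4 - 22*h^3 + 80*h^2 + 96*h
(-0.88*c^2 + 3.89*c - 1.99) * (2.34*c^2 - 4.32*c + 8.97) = -2.0592*c^4 + 12.9042*c^3 - 29.355*c^2 + 43.4901*c - 17.8503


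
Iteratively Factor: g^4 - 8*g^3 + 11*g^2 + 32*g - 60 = (g - 2)*(g^3 - 6*g^2 - g + 30) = (g - 2)*(g + 2)*(g^2 - 8*g + 15) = (g - 3)*(g - 2)*(g + 2)*(g - 5)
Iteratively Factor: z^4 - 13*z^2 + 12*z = (z - 3)*(z^3 + 3*z^2 - 4*z) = (z - 3)*(z - 1)*(z^2 + 4*z) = (z - 3)*(z - 1)*(z + 4)*(z)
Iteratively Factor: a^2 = (a)*(a)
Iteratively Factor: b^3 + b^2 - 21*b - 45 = (b - 5)*(b^2 + 6*b + 9) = (b - 5)*(b + 3)*(b + 3)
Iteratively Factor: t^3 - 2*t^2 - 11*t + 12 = (t - 4)*(t^2 + 2*t - 3) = (t - 4)*(t - 1)*(t + 3)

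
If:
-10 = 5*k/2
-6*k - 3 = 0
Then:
No Solution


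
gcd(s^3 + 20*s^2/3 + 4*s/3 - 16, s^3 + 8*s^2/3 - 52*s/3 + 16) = s^2 + 14*s/3 - 8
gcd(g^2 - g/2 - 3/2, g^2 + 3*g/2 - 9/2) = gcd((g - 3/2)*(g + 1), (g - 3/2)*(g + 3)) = g - 3/2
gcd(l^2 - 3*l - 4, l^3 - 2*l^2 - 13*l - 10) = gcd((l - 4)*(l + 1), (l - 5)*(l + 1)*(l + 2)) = l + 1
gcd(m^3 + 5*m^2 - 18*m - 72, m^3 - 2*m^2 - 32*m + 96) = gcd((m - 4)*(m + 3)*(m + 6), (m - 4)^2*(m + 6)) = m^2 + 2*m - 24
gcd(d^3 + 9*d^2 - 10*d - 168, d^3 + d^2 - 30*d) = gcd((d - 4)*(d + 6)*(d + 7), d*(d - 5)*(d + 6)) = d + 6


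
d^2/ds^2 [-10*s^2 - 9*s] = -20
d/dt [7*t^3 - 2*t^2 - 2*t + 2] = 21*t^2 - 4*t - 2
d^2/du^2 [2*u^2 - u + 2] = 4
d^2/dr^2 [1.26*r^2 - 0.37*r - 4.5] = 2.52000000000000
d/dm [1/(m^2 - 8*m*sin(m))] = 2*(4*m*cos(m) - m + 4*sin(m))/(m^2*(m - 8*sin(m))^2)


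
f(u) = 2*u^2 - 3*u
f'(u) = 4*u - 3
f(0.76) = -1.12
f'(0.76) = 0.04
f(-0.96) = 4.72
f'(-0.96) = -6.84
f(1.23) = -0.66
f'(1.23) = 1.92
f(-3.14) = 29.14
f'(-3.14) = -15.56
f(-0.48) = 1.90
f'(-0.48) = -4.92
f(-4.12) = 46.31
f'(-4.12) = -19.48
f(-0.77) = 3.50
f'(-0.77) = -6.08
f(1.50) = 0.00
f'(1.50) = 3.00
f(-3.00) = 27.00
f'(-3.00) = -15.00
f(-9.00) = 189.00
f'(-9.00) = -39.00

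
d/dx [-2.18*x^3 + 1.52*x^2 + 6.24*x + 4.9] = -6.54*x^2 + 3.04*x + 6.24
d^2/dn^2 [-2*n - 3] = 0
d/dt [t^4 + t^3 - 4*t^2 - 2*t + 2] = 4*t^3 + 3*t^2 - 8*t - 2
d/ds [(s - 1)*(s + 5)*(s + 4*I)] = 3*s^2 + 8*s*(1 + I) - 5 + 16*I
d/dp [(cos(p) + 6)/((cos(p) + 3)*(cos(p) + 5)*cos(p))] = 2*(cos(p)^3 + 13*cos(p)^2 + 48*cos(p) + 45)*sin(p)/((cos(p) + 3)^2*(cos(p) + 5)^2*cos(p)^2)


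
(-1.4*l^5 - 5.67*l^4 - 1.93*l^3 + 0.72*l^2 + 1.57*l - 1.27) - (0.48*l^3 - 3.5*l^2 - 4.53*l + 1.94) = -1.4*l^5 - 5.67*l^4 - 2.41*l^3 + 4.22*l^2 + 6.1*l - 3.21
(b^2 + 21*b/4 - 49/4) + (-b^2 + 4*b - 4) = 37*b/4 - 65/4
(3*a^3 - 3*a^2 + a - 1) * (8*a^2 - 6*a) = 24*a^5 - 42*a^4 + 26*a^3 - 14*a^2 + 6*a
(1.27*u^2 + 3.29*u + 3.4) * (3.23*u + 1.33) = 4.1021*u^3 + 12.3158*u^2 + 15.3577*u + 4.522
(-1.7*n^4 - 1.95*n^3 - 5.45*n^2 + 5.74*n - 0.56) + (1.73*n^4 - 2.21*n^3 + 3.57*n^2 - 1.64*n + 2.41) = 0.03*n^4 - 4.16*n^3 - 1.88*n^2 + 4.1*n + 1.85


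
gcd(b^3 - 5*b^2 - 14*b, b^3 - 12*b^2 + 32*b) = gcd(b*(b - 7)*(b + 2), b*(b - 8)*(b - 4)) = b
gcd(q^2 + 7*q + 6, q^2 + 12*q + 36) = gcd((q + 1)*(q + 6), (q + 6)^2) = q + 6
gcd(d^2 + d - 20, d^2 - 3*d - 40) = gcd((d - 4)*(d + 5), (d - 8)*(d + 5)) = d + 5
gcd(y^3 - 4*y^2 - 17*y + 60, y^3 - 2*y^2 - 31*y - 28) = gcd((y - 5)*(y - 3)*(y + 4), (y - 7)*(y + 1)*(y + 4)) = y + 4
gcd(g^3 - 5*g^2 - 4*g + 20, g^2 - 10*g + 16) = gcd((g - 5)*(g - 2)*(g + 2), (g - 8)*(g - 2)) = g - 2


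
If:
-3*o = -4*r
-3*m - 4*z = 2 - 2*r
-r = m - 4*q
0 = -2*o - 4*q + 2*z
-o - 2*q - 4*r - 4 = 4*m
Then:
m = 58/31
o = -88/31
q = -2/31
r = -66/31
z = -92/31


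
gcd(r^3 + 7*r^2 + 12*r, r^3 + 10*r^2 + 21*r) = r^2 + 3*r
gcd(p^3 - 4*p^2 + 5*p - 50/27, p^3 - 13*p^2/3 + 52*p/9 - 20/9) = p^2 - 7*p/3 + 10/9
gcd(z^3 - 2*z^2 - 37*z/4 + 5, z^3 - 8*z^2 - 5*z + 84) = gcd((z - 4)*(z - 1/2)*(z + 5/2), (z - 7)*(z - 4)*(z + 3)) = z - 4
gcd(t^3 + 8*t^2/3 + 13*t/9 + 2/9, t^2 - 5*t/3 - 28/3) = 1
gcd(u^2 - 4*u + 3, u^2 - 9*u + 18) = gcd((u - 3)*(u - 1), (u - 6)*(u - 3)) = u - 3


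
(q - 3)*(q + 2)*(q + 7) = q^3 + 6*q^2 - 13*q - 42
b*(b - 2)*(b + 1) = b^3 - b^2 - 2*b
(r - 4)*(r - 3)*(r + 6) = r^3 - r^2 - 30*r + 72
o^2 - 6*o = o*(o - 6)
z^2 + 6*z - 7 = (z - 1)*(z + 7)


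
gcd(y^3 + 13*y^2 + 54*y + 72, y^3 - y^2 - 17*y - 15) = y + 3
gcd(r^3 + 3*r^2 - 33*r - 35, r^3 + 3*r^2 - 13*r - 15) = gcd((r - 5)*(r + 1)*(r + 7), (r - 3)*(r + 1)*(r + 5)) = r + 1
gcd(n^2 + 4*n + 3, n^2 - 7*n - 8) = n + 1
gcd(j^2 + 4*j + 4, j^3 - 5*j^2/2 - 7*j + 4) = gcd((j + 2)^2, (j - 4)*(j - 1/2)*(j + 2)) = j + 2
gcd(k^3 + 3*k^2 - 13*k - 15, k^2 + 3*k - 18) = k - 3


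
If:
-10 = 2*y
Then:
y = -5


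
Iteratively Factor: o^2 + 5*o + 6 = (o + 2)*(o + 3)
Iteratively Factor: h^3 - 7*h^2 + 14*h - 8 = (h - 1)*(h^2 - 6*h + 8) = (h - 4)*(h - 1)*(h - 2)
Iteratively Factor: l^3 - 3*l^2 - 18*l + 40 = (l + 4)*(l^2 - 7*l + 10) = (l - 5)*(l + 4)*(l - 2)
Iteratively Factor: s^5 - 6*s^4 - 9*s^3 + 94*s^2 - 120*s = (s - 3)*(s^4 - 3*s^3 - 18*s^2 + 40*s) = (s - 5)*(s - 3)*(s^3 + 2*s^2 - 8*s) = (s - 5)*(s - 3)*(s + 4)*(s^2 - 2*s) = (s - 5)*(s - 3)*(s - 2)*(s + 4)*(s)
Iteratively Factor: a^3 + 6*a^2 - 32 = (a + 4)*(a^2 + 2*a - 8) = (a - 2)*(a + 4)*(a + 4)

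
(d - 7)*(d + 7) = d^2 - 49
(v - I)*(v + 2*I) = v^2 + I*v + 2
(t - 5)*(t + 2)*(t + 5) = t^3 + 2*t^2 - 25*t - 50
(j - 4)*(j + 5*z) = j^2 + 5*j*z - 4*j - 20*z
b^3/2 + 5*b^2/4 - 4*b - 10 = (b/2 + sqrt(2))*(b + 5/2)*(b - 2*sqrt(2))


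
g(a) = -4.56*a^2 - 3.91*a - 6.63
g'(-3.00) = 23.45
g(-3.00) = -35.94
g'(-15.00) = 132.89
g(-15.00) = -973.98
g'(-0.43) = 0.01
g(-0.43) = -5.79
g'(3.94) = -39.84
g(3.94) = -92.82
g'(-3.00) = 23.45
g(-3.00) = -35.94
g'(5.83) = -57.08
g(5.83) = -184.41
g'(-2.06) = 14.88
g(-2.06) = -17.93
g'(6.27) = -61.09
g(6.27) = -210.41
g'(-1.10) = 6.12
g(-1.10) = -7.85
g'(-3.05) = 23.91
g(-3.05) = -37.12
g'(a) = -9.12*a - 3.91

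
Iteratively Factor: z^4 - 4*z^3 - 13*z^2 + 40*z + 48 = (z + 1)*(z^3 - 5*z^2 - 8*z + 48) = (z - 4)*(z + 1)*(z^2 - z - 12) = (z - 4)^2*(z + 1)*(z + 3)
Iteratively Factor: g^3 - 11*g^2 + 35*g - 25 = (g - 5)*(g^2 - 6*g + 5) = (g - 5)^2*(g - 1)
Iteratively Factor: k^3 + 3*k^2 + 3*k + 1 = (k + 1)*(k^2 + 2*k + 1) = (k + 1)^2*(k + 1)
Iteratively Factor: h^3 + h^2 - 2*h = (h - 1)*(h^2 + 2*h) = (h - 1)*(h + 2)*(h)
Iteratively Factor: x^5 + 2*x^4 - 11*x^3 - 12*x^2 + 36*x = (x - 2)*(x^4 + 4*x^3 - 3*x^2 - 18*x) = (x - 2)^2*(x^3 + 6*x^2 + 9*x) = (x - 2)^2*(x + 3)*(x^2 + 3*x) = (x - 2)^2*(x + 3)^2*(x)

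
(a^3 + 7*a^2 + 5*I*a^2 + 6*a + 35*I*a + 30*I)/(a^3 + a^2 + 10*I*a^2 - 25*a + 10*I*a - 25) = (a + 6)/(a + 5*I)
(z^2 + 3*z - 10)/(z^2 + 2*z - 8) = (z + 5)/(z + 4)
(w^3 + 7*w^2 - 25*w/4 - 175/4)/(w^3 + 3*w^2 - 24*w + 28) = (w^2 - 25/4)/(w^2 - 4*w + 4)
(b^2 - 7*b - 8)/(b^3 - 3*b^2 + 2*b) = (b^2 - 7*b - 8)/(b*(b^2 - 3*b + 2))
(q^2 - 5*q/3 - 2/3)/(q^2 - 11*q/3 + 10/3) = (3*q + 1)/(3*q - 5)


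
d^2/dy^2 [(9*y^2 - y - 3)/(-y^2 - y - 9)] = 4*(5*y^3 + 126*y^2 - 9*y - 381)/(y^6 + 3*y^5 + 30*y^4 + 55*y^3 + 270*y^2 + 243*y + 729)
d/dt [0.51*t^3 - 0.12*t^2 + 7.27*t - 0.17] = 1.53*t^2 - 0.24*t + 7.27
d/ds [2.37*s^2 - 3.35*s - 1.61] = 4.74*s - 3.35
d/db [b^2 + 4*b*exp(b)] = 4*b*exp(b) + 2*b + 4*exp(b)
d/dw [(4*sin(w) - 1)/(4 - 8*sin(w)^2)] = 2*(-sin(w) - cos(2*w) + 2)*cos(w)/(cos(4*w) + 1)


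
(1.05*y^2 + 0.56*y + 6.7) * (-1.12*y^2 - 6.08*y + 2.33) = -1.176*y^4 - 7.0112*y^3 - 8.4623*y^2 - 39.4312*y + 15.611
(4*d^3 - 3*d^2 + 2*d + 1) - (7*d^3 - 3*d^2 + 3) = -3*d^3 + 2*d - 2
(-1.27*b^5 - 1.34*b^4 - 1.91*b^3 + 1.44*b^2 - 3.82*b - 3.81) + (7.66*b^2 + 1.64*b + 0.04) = -1.27*b^5 - 1.34*b^4 - 1.91*b^3 + 9.1*b^2 - 2.18*b - 3.77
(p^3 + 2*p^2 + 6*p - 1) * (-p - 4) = -p^4 - 6*p^3 - 14*p^2 - 23*p + 4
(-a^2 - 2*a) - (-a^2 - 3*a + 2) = a - 2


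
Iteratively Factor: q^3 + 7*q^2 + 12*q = (q)*(q^2 + 7*q + 12) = q*(q + 3)*(q + 4)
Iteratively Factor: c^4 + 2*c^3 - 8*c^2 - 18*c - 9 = (c - 3)*(c^3 + 5*c^2 + 7*c + 3) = (c - 3)*(c + 3)*(c^2 + 2*c + 1) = (c - 3)*(c + 1)*(c + 3)*(c + 1)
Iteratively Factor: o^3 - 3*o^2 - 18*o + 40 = (o - 5)*(o^2 + 2*o - 8) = (o - 5)*(o + 4)*(o - 2)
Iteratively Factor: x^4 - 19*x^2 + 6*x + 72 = (x - 3)*(x^3 + 3*x^2 - 10*x - 24) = (x - 3)*(x + 2)*(x^2 + x - 12) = (x - 3)*(x + 2)*(x + 4)*(x - 3)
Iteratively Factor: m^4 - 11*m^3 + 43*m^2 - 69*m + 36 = (m - 4)*(m^3 - 7*m^2 + 15*m - 9) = (m - 4)*(m - 1)*(m^2 - 6*m + 9) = (m - 4)*(m - 3)*(m - 1)*(m - 3)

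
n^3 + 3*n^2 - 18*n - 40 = (n - 4)*(n + 2)*(n + 5)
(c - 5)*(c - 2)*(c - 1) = c^3 - 8*c^2 + 17*c - 10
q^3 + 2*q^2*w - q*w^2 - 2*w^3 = (q - w)*(q + w)*(q + 2*w)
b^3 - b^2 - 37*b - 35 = (b - 7)*(b + 1)*(b + 5)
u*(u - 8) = u^2 - 8*u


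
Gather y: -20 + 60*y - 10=60*y - 30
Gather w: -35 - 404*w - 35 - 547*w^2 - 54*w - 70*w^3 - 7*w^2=-70*w^3 - 554*w^2 - 458*w - 70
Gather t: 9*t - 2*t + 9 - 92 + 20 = 7*t - 63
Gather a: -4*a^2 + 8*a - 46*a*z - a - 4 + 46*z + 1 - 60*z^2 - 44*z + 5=-4*a^2 + a*(7 - 46*z) - 60*z^2 + 2*z + 2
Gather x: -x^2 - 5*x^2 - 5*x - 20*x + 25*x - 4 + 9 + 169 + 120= 294 - 6*x^2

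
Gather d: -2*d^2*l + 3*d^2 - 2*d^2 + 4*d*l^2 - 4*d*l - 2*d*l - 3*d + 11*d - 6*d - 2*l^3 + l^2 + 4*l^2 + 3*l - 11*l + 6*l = d^2*(1 - 2*l) + d*(4*l^2 - 6*l + 2) - 2*l^3 + 5*l^2 - 2*l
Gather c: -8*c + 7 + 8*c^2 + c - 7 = 8*c^2 - 7*c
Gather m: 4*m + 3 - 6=4*m - 3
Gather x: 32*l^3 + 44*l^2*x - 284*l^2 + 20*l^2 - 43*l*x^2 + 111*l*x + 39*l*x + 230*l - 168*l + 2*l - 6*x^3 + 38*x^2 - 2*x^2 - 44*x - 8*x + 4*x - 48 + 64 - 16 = 32*l^3 - 264*l^2 + 64*l - 6*x^3 + x^2*(36 - 43*l) + x*(44*l^2 + 150*l - 48)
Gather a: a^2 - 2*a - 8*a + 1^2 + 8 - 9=a^2 - 10*a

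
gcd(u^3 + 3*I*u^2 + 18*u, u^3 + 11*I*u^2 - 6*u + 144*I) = u^2 + 3*I*u + 18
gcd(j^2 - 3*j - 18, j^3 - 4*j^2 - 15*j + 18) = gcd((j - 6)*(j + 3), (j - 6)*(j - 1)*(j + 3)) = j^2 - 3*j - 18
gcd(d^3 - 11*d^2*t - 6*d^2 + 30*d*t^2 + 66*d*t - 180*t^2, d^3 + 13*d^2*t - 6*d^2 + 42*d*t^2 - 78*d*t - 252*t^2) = d - 6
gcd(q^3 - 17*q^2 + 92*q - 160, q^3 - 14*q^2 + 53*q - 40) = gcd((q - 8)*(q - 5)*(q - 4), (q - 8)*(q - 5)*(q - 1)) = q^2 - 13*q + 40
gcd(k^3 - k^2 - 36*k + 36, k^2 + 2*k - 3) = k - 1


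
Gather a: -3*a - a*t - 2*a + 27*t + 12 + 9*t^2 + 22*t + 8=a*(-t - 5) + 9*t^2 + 49*t + 20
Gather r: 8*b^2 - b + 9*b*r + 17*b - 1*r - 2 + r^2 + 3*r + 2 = 8*b^2 + 16*b + r^2 + r*(9*b + 2)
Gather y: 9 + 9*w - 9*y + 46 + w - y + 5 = 10*w - 10*y + 60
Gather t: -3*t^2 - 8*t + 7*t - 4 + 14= -3*t^2 - t + 10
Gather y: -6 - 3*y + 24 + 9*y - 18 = 6*y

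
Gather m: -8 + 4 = -4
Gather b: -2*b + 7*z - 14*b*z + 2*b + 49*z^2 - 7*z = -14*b*z + 49*z^2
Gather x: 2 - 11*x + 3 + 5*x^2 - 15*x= 5*x^2 - 26*x + 5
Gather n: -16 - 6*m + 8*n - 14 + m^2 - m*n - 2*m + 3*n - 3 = m^2 - 8*m + n*(11 - m) - 33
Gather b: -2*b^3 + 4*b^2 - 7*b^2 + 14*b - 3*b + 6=-2*b^3 - 3*b^2 + 11*b + 6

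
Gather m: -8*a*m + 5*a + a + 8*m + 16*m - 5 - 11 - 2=6*a + m*(24 - 8*a) - 18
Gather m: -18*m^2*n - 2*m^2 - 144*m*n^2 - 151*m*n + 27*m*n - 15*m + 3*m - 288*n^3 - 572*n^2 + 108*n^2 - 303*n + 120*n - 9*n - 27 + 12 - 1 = m^2*(-18*n - 2) + m*(-144*n^2 - 124*n - 12) - 288*n^3 - 464*n^2 - 192*n - 16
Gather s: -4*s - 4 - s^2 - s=-s^2 - 5*s - 4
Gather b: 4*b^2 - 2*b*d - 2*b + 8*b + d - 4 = 4*b^2 + b*(6 - 2*d) + d - 4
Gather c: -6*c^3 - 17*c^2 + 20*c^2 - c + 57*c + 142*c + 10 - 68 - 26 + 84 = -6*c^3 + 3*c^2 + 198*c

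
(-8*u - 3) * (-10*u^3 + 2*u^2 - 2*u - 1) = 80*u^4 + 14*u^3 + 10*u^2 + 14*u + 3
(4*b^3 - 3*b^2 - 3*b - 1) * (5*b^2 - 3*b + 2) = 20*b^5 - 27*b^4 + 2*b^3 - 2*b^2 - 3*b - 2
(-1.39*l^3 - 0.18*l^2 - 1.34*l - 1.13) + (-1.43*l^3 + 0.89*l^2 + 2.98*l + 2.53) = -2.82*l^3 + 0.71*l^2 + 1.64*l + 1.4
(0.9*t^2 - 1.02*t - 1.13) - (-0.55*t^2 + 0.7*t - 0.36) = 1.45*t^2 - 1.72*t - 0.77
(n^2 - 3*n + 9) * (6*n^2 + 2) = 6*n^4 - 18*n^3 + 56*n^2 - 6*n + 18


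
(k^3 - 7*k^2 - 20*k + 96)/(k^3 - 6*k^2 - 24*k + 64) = (k - 3)/(k - 2)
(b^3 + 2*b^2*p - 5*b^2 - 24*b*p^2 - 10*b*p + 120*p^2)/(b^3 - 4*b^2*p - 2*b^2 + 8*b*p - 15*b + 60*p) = (b + 6*p)/(b + 3)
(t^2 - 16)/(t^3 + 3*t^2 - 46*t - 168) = (t - 4)/(t^2 - t - 42)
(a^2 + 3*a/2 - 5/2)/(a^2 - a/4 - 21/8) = 4*(-2*a^2 - 3*a + 5)/(-8*a^2 + 2*a + 21)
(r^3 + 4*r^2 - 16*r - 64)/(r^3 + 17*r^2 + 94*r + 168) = (r^2 - 16)/(r^2 + 13*r + 42)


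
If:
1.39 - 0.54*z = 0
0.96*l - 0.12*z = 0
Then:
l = 0.32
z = 2.57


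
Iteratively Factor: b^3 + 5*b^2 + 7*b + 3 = (b + 1)*(b^2 + 4*b + 3) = (b + 1)^2*(b + 3)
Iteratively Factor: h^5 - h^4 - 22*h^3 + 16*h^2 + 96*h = (h + 4)*(h^4 - 5*h^3 - 2*h^2 + 24*h) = (h + 2)*(h + 4)*(h^3 - 7*h^2 + 12*h) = (h - 4)*(h + 2)*(h + 4)*(h^2 - 3*h) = h*(h - 4)*(h + 2)*(h + 4)*(h - 3)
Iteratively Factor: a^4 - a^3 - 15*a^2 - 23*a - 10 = (a + 1)*(a^3 - 2*a^2 - 13*a - 10) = (a + 1)^2*(a^2 - 3*a - 10) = (a - 5)*(a + 1)^2*(a + 2)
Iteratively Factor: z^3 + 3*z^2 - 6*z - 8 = (z + 4)*(z^2 - z - 2) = (z - 2)*(z + 4)*(z + 1)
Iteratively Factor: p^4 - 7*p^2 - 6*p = (p + 1)*(p^3 - p^2 - 6*p) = (p - 3)*(p + 1)*(p^2 + 2*p) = (p - 3)*(p + 1)*(p + 2)*(p)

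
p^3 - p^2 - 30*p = p*(p - 6)*(p + 5)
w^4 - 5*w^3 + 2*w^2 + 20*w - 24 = (w - 3)*(w - 2)^2*(w + 2)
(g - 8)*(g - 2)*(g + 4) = g^3 - 6*g^2 - 24*g + 64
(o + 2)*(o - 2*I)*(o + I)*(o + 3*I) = o^4 + 2*o^3 + 2*I*o^3 + 5*o^2 + 4*I*o^2 + 10*o + 6*I*o + 12*I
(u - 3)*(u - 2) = u^2 - 5*u + 6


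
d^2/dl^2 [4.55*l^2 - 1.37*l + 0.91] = 9.10000000000000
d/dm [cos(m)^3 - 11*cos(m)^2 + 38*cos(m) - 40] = (-3*cos(m)^2 + 22*cos(m) - 38)*sin(m)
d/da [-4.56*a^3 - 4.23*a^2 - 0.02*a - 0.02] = -13.68*a^2 - 8.46*a - 0.02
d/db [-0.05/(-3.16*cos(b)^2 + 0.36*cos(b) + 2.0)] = (0.316*cos(b) - 0.018)*sin(b)/(-3.16*cos(b)^2 + 0.36*cos(b) + 2.0)^2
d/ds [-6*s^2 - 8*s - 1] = -12*s - 8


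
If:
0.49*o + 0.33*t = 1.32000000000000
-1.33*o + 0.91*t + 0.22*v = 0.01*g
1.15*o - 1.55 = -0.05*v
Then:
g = 33.6574440052701*v + 2.61923583662714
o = 1.34782608695652 - 0.0434782608695652*v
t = 0.0645586297760211*v + 1.99868247694335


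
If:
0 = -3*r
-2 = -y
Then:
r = 0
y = 2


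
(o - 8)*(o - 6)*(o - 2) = o^3 - 16*o^2 + 76*o - 96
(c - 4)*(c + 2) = c^2 - 2*c - 8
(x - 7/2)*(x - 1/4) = x^2 - 15*x/4 + 7/8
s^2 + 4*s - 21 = (s - 3)*(s + 7)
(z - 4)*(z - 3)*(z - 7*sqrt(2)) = z^3 - 7*sqrt(2)*z^2 - 7*z^2 + 12*z + 49*sqrt(2)*z - 84*sqrt(2)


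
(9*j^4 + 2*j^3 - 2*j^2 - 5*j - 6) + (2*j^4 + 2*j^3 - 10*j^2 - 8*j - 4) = 11*j^4 + 4*j^3 - 12*j^2 - 13*j - 10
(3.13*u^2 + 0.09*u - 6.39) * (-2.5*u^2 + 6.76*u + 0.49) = -7.825*u^4 + 20.9338*u^3 + 18.1171*u^2 - 43.1523*u - 3.1311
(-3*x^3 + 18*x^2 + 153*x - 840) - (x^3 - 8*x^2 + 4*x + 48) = -4*x^3 + 26*x^2 + 149*x - 888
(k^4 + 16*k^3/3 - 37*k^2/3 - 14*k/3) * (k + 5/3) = k^5 + 7*k^4 - 31*k^3/9 - 227*k^2/9 - 70*k/9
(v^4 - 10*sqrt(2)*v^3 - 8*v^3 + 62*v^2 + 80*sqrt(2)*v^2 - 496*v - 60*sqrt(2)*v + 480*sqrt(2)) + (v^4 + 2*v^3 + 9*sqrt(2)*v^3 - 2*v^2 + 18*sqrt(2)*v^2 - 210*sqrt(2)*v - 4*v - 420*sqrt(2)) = 2*v^4 - 6*v^3 - sqrt(2)*v^3 + 60*v^2 + 98*sqrt(2)*v^2 - 500*v - 270*sqrt(2)*v + 60*sqrt(2)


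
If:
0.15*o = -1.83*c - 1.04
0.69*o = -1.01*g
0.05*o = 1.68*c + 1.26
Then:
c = -0.70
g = -1.11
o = 1.63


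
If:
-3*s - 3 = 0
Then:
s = -1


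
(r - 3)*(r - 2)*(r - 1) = r^3 - 6*r^2 + 11*r - 6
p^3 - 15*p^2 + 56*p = p*(p - 8)*(p - 7)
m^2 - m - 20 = (m - 5)*(m + 4)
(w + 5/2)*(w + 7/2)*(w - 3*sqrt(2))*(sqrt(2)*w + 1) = sqrt(2)*w^4 - 5*w^3 + 6*sqrt(2)*w^3 - 30*w^2 + 23*sqrt(2)*w^2/4 - 175*w/4 - 18*sqrt(2)*w - 105*sqrt(2)/4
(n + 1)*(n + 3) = n^2 + 4*n + 3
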